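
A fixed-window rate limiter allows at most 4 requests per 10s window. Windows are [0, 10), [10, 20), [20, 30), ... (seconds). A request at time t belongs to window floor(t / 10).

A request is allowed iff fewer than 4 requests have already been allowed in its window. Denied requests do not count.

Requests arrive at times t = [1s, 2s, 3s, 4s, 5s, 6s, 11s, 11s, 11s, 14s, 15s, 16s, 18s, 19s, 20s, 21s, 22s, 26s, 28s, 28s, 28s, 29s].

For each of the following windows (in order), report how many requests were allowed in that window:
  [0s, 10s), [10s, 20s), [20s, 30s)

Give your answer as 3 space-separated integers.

Answer: 4 4 4

Derivation:
Processing requests:
  req#1 t=1s (window 0): ALLOW
  req#2 t=2s (window 0): ALLOW
  req#3 t=3s (window 0): ALLOW
  req#4 t=4s (window 0): ALLOW
  req#5 t=5s (window 0): DENY
  req#6 t=6s (window 0): DENY
  req#7 t=11s (window 1): ALLOW
  req#8 t=11s (window 1): ALLOW
  req#9 t=11s (window 1): ALLOW
  req#10 t=14s (window 1): ALLOW
  req#11 t=15s (window 1): DENY
  req#12 t=16s (window 1): DENY
  req#13 t=18s (window 1): DENY
  req#14 t=19s (window 1): DENY
  req#15 t=20s (window 2): ALLOW
  req#16 t=21s (window 2): ALLOW
  req#17 t=22s (window 2): ALLOW
  req#18 t=26s (window 2): ALLOW
  req#19 t=28s (window 2): DENY
  req#20 t=28s (window 2): DENY
  req#21 t=28s (window 2): DENY
  req#22 t=29s (window 2): DENY

Allowed counts by window: 4 4 4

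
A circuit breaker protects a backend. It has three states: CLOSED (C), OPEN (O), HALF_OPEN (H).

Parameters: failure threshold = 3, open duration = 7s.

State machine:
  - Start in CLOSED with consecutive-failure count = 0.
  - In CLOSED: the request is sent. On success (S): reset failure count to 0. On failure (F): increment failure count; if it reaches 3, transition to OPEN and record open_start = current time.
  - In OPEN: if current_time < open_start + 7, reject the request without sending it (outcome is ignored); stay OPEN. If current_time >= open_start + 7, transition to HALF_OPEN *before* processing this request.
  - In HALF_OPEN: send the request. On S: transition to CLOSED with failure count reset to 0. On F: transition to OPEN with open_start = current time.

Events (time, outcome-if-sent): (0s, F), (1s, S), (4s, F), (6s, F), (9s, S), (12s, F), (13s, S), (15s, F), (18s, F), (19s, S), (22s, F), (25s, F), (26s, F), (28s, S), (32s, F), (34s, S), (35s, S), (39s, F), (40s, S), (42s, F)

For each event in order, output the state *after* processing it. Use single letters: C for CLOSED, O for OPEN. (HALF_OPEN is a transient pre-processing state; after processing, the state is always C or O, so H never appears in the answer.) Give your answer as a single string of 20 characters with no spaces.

Answer: CCCCCCCCCCCCOOOCCCCC

Derivation:
State after each event:
  event#1 t=0s outcome=F: state=CLOSED
  event#2 t=1s outcome=S: state=CLOSED
  event#3 t=4s outcome=F: state=CLOSED
  event#4 t=6s outcome=F: state=CLOSED
  event#5 t=9s outcome=S: state=CLOSED
  event#6 t=12s outcome=F: state=CLOSED
  event#7 t=13s outcome=S: state=CLOSED
  event#8 t=15s outcome=F: state=CLOSED
  event#9 t=18s outcome=F: state=CLOSED
  event#10 t=19s outcome=S: state=CLOSED
  event#11 t=22s outcome=F: state=CLOSED
  event#12 t=25s outcome=F: state=CLOSED
  event#13 t=26s outcome=F: state=OPEN
  event#14 t=28s outcome=S: state=OPEN
  event#15 t=32s outcome=F: state=OPEN
  event#16 t=34s outcome=S: state=CLOSED
  event#17 t=35s outcome=S: state=CLOSED
  event#18 t=39s outcome=F: state=CLOSED
  event#19 t=40s outcome=S: state=CLOSED
  event#20 t=42s outcome=F: state=CLOSED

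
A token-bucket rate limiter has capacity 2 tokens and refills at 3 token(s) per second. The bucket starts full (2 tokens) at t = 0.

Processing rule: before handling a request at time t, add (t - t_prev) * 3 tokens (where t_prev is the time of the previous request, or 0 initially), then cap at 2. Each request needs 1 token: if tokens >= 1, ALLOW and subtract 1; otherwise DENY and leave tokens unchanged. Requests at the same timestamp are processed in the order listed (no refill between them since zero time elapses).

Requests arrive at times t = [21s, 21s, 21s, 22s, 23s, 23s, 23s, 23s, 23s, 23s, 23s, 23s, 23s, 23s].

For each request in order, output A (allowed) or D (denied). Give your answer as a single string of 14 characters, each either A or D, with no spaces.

Simulating step by step:
  req#1 t=21s: ALLOW
  req#2 t=21s: ALLOW
  req#3 t=21s: DENY
  req#4 t=22s: ALLOW
  req#5 t=23s: ALLOW
  req#6 t=23s: ALLOW
  req#7 t=23s: DENY
  req#8 t=23s: DENY
  req#9 t=23s: DENY
  req#10 t=23s: DENY
  req#11 t=23s: DENY
  req#12 t=23s: DENY
  req#13 t=23s: DENY
  req#14 t=23s: DENY

Answer: AADAAADDDDDDDD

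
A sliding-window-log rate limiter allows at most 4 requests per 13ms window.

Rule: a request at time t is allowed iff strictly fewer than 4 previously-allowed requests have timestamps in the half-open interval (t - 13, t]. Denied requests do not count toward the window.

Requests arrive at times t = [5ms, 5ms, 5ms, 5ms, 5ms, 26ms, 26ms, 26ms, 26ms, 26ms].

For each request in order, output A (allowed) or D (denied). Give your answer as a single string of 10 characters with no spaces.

Answer: AAAADAAAAD

Derivation:
Tracking allowed requests in the window:
  req#1 t=5ms: ALLOW
  req#2 t=5ms: ALLOW
  req#3 t=5ms: ALLOW
  req#4 t=5ms: ALLOW
  req#5 t=5ms: DENY
  req#6 t=26ms: ALLOW
  req#7 t=26ms: ALLOW
  req#8 t=26ms: ALLOW
  req#9 t=26ms: ALLOW
  req#10 t=26ms: DENY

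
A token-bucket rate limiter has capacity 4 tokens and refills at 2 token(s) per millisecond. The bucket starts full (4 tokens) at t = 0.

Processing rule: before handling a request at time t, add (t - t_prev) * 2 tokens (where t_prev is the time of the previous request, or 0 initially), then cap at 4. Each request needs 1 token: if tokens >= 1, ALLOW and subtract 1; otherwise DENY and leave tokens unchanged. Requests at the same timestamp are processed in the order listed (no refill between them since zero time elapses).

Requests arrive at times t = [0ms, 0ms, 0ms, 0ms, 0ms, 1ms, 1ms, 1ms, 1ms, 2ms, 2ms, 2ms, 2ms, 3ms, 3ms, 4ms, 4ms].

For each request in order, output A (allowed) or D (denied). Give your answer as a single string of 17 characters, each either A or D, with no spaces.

Answer: AAAADAADDAADDAAAA

Derivation:
Simulating step by step:
  req#1 t=0ms: ALLOW
  req#2 t=0ms: ALLOW
  req#3 t=0ms: ALLOW
  req#4 t=0ms: ALLOW
  req#5 t=0ms: DENY
  req#6 t=1ms: ALLOW
  req#7 t=1ms: ALLOW
  req#8 t=1ms: DENY
  req#9 t=1ms: DENY
  req#10 t=2ms: ALLOW
  req#11 t=2ms: ALLOW
  req#12 t=2ms: DENY
  req#13 t=2ms: DENY
  req#14 t=3ms: ALLOW
  req#15 t=3ms: ALLOW
  req#16 t=4ms: ALLOW
  req#17 t=4ms: ALLOW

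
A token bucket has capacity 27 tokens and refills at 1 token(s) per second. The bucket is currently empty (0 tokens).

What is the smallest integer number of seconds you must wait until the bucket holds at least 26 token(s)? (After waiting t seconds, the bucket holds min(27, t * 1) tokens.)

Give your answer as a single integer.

Answer: 26

Derivation:
Need t * 1 >= 26, so t >= 26/1.
Smallest integer t = ceil(26/1) = 26.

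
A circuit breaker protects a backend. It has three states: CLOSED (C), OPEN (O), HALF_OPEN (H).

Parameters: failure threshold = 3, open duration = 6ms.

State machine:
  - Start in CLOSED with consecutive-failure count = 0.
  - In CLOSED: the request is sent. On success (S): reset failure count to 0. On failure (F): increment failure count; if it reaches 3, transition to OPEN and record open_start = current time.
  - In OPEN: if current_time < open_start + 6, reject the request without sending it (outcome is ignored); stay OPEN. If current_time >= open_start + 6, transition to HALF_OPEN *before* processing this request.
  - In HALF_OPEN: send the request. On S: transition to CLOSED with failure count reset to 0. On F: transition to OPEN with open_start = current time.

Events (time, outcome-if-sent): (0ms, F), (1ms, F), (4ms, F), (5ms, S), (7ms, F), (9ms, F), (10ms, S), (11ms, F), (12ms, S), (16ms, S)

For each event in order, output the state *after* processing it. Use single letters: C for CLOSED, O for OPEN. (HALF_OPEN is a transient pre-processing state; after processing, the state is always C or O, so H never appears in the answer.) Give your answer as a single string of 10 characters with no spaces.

Answer: CCOOOOCCCC

Derivation:
State after each event:
  event#1 t=0ms outcome=F: state=CLOSED
  event#2 t=1ms outcome=F: state=CLOSED
  event#3 t=4ms outcome=F: state=OPEN
  event#4 t=5ms outcome=S: state=OPEN
  event#5 t=7ms outcome=F: state=OPEN
  event#6 t=9ms outcome=F: state=OPEN
  event#7 t=10ms outcome=S: state=CLOSED
  event#8 t=11ms outcome=F: state=CLOSED
  event#9 t=12ms outcome=S: state=CLOSED
  event#10 t=16ms outcome=S: state=CLOSED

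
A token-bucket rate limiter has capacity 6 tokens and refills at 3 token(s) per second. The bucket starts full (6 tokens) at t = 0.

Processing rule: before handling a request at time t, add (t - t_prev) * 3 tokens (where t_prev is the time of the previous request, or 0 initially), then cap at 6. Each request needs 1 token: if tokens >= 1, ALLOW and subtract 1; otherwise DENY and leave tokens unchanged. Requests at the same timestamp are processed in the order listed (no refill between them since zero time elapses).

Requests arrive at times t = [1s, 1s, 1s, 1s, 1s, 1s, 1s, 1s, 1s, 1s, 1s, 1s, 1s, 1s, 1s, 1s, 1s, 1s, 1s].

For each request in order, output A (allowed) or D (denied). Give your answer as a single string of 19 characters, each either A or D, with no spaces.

Answer: AAAAAADDDDDDDDDDDDD

Derivation:
Simulating step by step:
  req#1 t=1s: ALLOW
  req#2 t=1s: ALLOW
  req#3 t=1s: ALLOW
  req#4 t=1s: ALLOW
  req#5 t=1s: ALLOW
  req#6 t=1s: ALLOW
  req#7 t=1s: DENY
  req#8 t=1s: DENY
  req#9 t=1s: DENY
  req#10 t=1s: DENY
  req#11 t=1s: DENY
  req#12 t=1s: DENY
  req#13 t=1s: DENY
  req#14 t=1s: DENY
  req#15 t=1s: DENY
  req#16 t=1s: DENY
  req#17 t=1s: DENY
  req#18 t=1s: DENY
  req#19 t=1s: DENY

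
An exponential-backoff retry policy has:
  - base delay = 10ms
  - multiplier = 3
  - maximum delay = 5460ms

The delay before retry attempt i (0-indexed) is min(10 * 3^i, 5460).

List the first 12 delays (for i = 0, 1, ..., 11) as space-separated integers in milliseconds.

Computing each delay:
  i=0: min(10*3^0, 5460) = 10
  i=1: min(10*3^1, 5460) = 30
  i=2: min(10*3^2, 5460) = 90
  i=3: min(10*3^3, 5460) = 270
  i=4: min(10*3^4, 5460) = 810
  i=5: min(10*3^5, 5460) = 2430
  i=6: min(10*3^6, 5460) = 5460
  i=7: min(10*3^7, 5460) = 5460
  i=8: min(10*3^8, 5460) = 5460
  i=9: min(10*3^9, 5460) = 5460
  i=10: min(10*3^10, 5460) = 5460
  i=11: min(10*3^11, 5460) = 5460

Answer: 10 30 90 270 810 2430 5460 5460 5460 5460 5460 5460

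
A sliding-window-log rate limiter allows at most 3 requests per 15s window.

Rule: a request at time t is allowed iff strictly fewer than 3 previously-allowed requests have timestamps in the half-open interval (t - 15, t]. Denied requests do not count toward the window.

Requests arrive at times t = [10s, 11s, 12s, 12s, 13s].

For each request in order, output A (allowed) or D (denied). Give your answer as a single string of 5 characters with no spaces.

Tracking allowed requests in the window:
  req#1 t=10s: ALLOW
  req#2 t=11s: ALLOW
  req#3 t=12s: ALLOW
  req#4 t=12s: DENY
  req#5 t=13s: DENY

Answer: AAADD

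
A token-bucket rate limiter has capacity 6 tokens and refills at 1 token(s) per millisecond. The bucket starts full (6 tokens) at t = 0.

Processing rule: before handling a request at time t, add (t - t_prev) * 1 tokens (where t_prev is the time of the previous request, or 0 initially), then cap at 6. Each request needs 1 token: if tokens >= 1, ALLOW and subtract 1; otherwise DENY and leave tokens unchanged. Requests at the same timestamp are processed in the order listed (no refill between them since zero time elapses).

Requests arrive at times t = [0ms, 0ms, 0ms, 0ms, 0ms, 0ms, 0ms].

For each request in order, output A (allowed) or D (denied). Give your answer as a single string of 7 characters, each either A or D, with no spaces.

Answer: AAAAAAD

Derivation:
Simulating step by step:
  req#1 t=0ms: ALLOW
  req#2 t=0ms: ALLOW
  req#3 t=0ms: ALLOW
  req#4 t=0ms: ALLOW
  req#5 t=0ms: ALLOW
  req#6 t=0ms: ALLOW
  req#7 t=0ms: DENY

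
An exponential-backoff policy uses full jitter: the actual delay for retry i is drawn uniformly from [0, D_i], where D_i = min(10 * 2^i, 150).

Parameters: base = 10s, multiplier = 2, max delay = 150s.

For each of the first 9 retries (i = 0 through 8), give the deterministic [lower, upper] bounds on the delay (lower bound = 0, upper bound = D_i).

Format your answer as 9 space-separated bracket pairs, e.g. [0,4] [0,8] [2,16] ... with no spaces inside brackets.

Computing bounds per retry:
  i=0: D_i=min(10*2^0,150)=10, bounds=[0,10]
  i=1: D_i=min(10*2^1,150)=20, bounds=[0,20]
  i=2: D_i=min(10*2^2,150)=40, bounds=[0,40]
  i=3: D_i=min(10*2^3,150)=80, bounds=[0,80]
  i=4: D_i=min(10*2^4,150)=150, bounds=[0,150]
  i=5: D_i=min(10*2^5,150)=150, bounds=[0,150]
  i=6: D_i=min(10*2^6,150)=150, bounds=[0,150]
  i=7: D_i=min(10*2^7,150)=150, bounds=[0,150]
  i=8: D_i=min(10*2^8,150)=150, bounds=[0,150]

Answer: [0,10] [0,20] [0,40] [0,80] [0,150] [0,150] [0,150] [0,150] [0,150]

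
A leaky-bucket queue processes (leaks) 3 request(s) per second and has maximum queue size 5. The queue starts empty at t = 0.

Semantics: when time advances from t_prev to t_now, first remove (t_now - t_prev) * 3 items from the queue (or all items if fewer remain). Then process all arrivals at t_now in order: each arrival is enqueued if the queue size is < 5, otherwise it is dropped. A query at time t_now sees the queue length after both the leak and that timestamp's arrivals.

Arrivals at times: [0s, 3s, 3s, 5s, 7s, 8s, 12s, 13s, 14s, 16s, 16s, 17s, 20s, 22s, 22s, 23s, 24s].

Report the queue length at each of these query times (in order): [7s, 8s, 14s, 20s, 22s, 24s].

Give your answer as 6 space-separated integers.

Answer: 1 1 1 1 2 1

Derivation:
Queue lengths at query times:
  query t=7s: backlog = 1
  query t=8s: backlog = 1
  query t=14s: backlog = 1
  query t=20s: backlog = 1
  query t=22s: backlog = 2
  query t=24s: backlog = 1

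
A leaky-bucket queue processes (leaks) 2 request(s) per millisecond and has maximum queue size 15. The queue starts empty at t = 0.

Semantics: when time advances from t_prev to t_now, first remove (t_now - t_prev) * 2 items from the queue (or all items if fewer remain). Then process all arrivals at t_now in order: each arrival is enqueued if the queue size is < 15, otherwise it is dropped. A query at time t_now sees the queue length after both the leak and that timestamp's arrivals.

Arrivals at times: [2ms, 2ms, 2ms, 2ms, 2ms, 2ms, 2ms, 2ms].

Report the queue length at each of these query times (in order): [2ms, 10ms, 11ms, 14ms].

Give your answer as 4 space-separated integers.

Answer: 8 0 0 0

Derivation:
Queue lengths at query times:
  query t=2ms: backlog = 8
  query t=10ms: backlog = 0
  query t=11ms: backlog = 0
  query t=14ms: backlog = 0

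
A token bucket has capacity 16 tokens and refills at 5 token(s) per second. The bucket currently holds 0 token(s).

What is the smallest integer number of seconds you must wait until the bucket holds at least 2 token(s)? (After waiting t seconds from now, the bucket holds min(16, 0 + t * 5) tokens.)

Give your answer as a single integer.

Need 0 + t * 5 >= 2, so t >= 2/5.
Smallest integer t = ceil(2/5) = 1.

Answer: 1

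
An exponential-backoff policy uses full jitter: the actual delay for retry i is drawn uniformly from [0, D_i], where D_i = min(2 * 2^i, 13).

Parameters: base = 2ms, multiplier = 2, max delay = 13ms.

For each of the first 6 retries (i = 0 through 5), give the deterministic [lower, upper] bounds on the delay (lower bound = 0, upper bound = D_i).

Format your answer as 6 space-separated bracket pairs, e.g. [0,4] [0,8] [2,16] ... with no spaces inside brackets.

Answer: [0,2] [0,4] [0,8] [0,13] [0,13] [0,13]

Derivation:
Computing bounds per retry:
  i=0: D_i=min(2*2^0,13)=2, bounds=[0,2]
  i=1: D_i=min(2*2^1,13)=4, bounds=[0,4]
  i=2: D_i=min(2*2^2,13)=8, bounds=[0,8]
  i=3: D_i=min(2*2^3,13)=13, bounds=[0,13]
  i=4: D_i=min(2*2^4,13)=13, bounds=[0,13]
  i=5: D_i=min(2*2^5,13)=13, bounds=[0,13]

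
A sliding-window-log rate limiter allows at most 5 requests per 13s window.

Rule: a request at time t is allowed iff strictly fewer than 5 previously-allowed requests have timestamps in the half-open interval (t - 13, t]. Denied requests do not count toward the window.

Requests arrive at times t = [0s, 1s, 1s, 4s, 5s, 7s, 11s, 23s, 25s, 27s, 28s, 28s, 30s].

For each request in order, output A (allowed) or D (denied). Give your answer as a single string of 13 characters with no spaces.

Tracking allowed requests in the window:
  req#1 t=0s: ALLOW
  req#2 t=1s: ALLOW
  req#3 t=1s: ALLOW
  req#4 t=4s: ALLOW
  req#5 t=5s: ALLOW
  req#6 t=7s: DENY
  req#7 t=11s: DENY
  req#8 t=23s: ALLOW
  req#9 t=25s: ALLOW
  req#10 t=27s: ALLOW
  req#11 t=28s: ALLOW
  req#12 t=28s: ALLOW
  req#13 t=30s: DENY

Answer: AAAAADDAAAAAD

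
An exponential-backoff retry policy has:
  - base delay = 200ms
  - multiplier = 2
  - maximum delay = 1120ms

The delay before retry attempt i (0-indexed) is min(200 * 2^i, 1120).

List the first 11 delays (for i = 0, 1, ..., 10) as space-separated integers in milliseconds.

Answer: 200 400 800 1120 1120 1120 1120 1120 1120 1120 1120

Derivation:
Computing each delay:
  i=0: min(200*2^0, 1120) = 200
  i=1: min(200*2^1, 1120) = 400
  i=2: min(200*2^2, 1120) = 800
  i=3: min(200*2^3, 1120) = 1120
  i=4: min(200*2^4, 1120) = 1120
  i=5: min(200*2^5, 1120) = 1120
  i=6: min(200*2^6, 1120) = 1120
  i=7: min(200*2^7, 1120) = 1120
  i=8: min(200*2^8, 1120) = 1120
  i=9: min(200*2^9, 1120) = 1120
  i=10: min(200*2^10, 1120) = 1120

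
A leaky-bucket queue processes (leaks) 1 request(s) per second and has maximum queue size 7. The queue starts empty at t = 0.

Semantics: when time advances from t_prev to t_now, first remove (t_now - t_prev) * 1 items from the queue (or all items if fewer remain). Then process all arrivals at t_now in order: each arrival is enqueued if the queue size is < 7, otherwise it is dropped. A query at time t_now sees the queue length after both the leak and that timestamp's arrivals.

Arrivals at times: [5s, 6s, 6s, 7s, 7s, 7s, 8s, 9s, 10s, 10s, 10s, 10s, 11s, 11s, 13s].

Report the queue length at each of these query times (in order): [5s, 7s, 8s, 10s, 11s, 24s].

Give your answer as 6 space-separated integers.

Queue lengths at query times:
  query t=5s: backlog = 1
  query t=7s: backlog = 4
  query t=8s: backlog = 4
  query t=10s: backlog = 7
  query t=11s: backlog = 7
  query t=24s: backlog = 0

Answer: 1 4 4 7 7 0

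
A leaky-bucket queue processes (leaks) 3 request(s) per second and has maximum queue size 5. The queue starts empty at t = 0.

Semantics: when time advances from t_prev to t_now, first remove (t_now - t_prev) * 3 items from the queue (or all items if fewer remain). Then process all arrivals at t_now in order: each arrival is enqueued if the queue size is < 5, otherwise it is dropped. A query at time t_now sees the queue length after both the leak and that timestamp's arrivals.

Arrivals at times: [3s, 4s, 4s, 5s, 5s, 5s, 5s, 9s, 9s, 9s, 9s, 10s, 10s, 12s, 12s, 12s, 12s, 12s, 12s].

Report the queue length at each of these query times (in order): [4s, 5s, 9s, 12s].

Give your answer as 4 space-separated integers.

Answer: 2 4 4 5

Derivation:
Queue lengths at query times:
  query t=4s: backlog = 2
  query t=5s: backlog = 4
  query t=9s: backlog = 4
  query t=12s: backlog = 5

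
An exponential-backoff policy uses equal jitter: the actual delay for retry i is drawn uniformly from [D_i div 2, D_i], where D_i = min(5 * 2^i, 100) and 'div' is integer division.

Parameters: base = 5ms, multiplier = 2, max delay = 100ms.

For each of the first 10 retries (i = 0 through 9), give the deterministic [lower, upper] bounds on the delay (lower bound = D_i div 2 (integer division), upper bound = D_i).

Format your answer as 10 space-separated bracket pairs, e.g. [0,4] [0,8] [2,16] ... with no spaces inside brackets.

Answer: [2,5] [5,10] [10,20] [20,40] [40,80] [50,100] [50,100] [50,100] [50,100] [50,100]

Derivation:
Computing bounds per retry:
  i=0: D_i=min(5*2^0,100)=5, bounds=[2,5]
  i=1: D_i=min(5*2^1,100)=10, bounds=[5,10]
  i=2: D_i=min(5*2^2,100)=20, bounds=[10,20]
  i=3: D_i=min(5*2^3,100)=40, bounds=[20,40]
  i=4: D_i=min(5*2^4,100)=80, bounds=[40,80]
  i=5: D_i=min(5*2^5,100)=100, bounds=[50,100]
  i=6: D_i=min(5*2^6,100)=100, bounds=[50,100]
  i=7: D_i=min(5*2^7,100)=100, bounds=[50,100]
  i=8: D_i=min(5*2^8,100)=100, bounds=[50,100]
  i=9: D_i=min(5*2^9,100)=100, bounds=[50,100]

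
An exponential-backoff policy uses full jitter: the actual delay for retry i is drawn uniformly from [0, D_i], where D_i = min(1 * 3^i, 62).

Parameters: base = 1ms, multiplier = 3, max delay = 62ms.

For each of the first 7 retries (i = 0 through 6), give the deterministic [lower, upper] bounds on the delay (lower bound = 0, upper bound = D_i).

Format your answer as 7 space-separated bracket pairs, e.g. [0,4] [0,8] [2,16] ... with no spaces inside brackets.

Computing bounds per retry:
  i=0: D_i=min(1*3^0,62)=1, bounds=[0,1]
  i=1: D_i=min(1*3^1,62)=3, bounds=[0,3]
  i=2: D_i=min(1*3^2,62)=9, bounds=[0,9]
  i=3: D_i=min(1*3^3,62)=27, bounds=[0,27]
  i=4: D_i=min(1*3^4,62)=62, bounds=[0,62]
  i=5: D_i=min(1*3^5,62)=62, bounds=[0,62]
  i=6: D_i=min(1*3^6,62)=62, bounds=[0,62]

Answer: [0,1] [0,3] [0,9] [0,27] [0,62] [0,62] [0,62]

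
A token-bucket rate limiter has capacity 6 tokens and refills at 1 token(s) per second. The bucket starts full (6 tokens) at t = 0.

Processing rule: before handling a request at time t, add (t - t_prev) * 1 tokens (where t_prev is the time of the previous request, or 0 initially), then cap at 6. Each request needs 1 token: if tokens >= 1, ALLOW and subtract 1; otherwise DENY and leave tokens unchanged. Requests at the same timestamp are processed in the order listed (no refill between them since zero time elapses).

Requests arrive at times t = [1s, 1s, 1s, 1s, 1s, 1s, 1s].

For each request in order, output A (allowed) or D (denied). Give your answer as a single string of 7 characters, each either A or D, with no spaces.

Simulating step by step:
  req#1 t=1s: ALLOW
  req#2 t=1s: ALLOW
  req#3 t=1s: ALLOW
  req#4 t=1s: ALLOW
  req#5 t=1s: ALLOW
  req#6 t=1s: ALLOW
  req#7 t=1s: DENY

Answer: AAAAAAD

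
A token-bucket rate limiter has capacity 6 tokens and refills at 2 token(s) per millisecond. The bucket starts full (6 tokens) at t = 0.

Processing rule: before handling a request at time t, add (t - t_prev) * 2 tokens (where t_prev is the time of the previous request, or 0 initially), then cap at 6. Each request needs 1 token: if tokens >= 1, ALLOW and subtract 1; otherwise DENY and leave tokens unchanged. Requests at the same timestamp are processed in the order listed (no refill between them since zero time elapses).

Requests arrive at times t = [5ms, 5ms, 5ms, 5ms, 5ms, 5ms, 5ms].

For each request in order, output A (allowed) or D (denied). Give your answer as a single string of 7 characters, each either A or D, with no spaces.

Answer: AAAAAAD

Derivation:
Simulating step by step:
  req#1 t=5ms: ALLOW
  req#2 t=5ms: ALLOW
  req#3 t=5ms: ALLOW
  req#4 t=5ms: ALLOW
  req#5 t=5ms: ALLOW
  req#6 t=5ms: ALLOW
  req#7 t=5ms: DENY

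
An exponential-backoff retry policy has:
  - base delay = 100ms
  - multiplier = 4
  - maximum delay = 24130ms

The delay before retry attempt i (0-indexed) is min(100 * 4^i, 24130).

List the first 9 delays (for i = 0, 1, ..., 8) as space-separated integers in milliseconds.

Answer: 100 400 1600 6400 24130 24130 24130 24130 24130

Derivation:
Computing each delay:
  i=0: min(100*4^0, 24130) = 100
  i=1: min(100*4^1, 24130) = 400
  i=2: min(100*4^2, 24130) = 1600
  i=3: min(100*4^3, 24130) = 6400
  i=4: min(100*4^4, 24130) = 24130
  i=5: min(100*4^5, 24130) = 24130
  i=6: min(100*4^6, 24130) = 24130
  i=7: min(100*4^7, 24130) = 24130
  i=8: min(100*4^8, 24130) = 24130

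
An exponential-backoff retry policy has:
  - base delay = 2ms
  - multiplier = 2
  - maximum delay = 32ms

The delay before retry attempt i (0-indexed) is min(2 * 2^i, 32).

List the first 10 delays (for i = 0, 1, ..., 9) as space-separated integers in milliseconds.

Computing each delay:
  i=0: min(2*2^0, 32) = 2
  i=1: min(2*2^1, 32) = 4
  i=2: min(2*2^2, 32) = 8
  i=3: min(2*2^3, 32) = 16
  i=4: min(2*2^4, 32) = 32
  i=5: min(2*2^5, 32) = 32
  i=6: min(2*2^6, 32) = 32
  i=7: min(2*2^7, 32) = 32
  i=8: min(2*2^8, 32) = 32
  i=9: min(2*2^9, 32) = 32

Answer: 2 4 8 16 32 32 32 32 32 32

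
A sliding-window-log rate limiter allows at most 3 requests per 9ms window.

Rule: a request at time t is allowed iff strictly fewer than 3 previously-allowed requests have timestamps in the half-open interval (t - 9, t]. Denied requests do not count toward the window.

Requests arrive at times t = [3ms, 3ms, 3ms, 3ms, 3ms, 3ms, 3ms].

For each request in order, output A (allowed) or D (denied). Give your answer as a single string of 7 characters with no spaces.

Tracking allowed requests in the window:
  req#1 t=3ms: ALLOW
  req#2 t=3ms: ALLOW
  req#3 t=3ms: ALLOW
  req#4 t=3ms: DENY
  req#5 t=3ms: DENY
  req#6 t=3ms: DENY
  req#7 t=3ms: DENY

Answer: AAADDDD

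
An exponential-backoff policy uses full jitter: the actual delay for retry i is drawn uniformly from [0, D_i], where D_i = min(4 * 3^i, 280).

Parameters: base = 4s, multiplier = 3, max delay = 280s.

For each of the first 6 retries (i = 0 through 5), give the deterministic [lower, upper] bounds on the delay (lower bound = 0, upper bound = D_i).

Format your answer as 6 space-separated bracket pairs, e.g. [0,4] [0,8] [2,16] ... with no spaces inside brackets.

Computing bounds per retry:
  i=0: D_i=min(4*3^0,280)=4, bounds=[0,4]
  i=1: D_i=min(4*3^1,280)=12, bounds=[0,12]
  i=2: D_i=min(4*3^2,280)=36, bounds=[0,36]
  i=3: D_i=min(4*3^3,280)=108, bounds=[0,108]
  i=4: D_i=min(4*3^4,280)=280, bounds=[0,280]
  i=5: D_i=min(4*3^5,280)=280, bounds=[0,280]

Answer: [0,4] [0,12] [0,36] [0,108] [0,280] [0,280]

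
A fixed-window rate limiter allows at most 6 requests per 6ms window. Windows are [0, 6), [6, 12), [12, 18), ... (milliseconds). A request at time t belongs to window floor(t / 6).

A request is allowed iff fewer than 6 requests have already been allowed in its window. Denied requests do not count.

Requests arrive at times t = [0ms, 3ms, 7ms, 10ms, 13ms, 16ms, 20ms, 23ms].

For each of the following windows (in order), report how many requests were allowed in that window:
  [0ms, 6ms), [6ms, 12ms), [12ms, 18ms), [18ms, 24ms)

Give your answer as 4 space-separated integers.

Processing requests:
  req#1 t=0ms (window 0): ALLOW
  req#2 t=3ms (window 0): ALLOW
  req#3 t=7ms (window 1): ALLOW
  req#4 t=10ms (window 1): ALLOW
  req#5 t=13ms (window 2): ALLOW
  req#6 t=16ms (window 2): ALLOW
  req#7 t=20ms (window 3): ALLOW
  req#8 t=23ms (window 3): ALLOW

Allowed counts by window: 2 2 2 2

Answer: 2 2 2 2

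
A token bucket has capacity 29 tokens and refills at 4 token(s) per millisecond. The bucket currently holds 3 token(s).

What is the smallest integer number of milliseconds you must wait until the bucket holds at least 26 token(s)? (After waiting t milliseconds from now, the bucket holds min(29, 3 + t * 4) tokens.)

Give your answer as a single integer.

Need 3 + t * 4 >= 26, so t >= 23/4.
Smallest integer t = ceil(23/4) = 6.

Answer: 6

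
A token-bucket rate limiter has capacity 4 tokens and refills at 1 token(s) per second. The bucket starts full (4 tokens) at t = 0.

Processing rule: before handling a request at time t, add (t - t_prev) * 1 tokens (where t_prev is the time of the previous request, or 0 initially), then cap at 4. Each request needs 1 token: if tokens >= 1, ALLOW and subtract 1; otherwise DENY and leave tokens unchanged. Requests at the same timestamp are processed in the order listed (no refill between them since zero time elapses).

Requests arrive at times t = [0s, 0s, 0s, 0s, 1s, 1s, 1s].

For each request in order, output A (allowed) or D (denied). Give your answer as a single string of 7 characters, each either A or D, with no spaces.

Answer: AAAAADD

Derivation:
Simulating step by step:
  req#1 t=0s: ALLOW
  req#2 t=0s: ALLOW
  req#3 t=0s: ALLOW
  req#4 t=0s: ALLOW
  req#5 t=1s: ALLOW
  req#6 t=1s: DENY
  req#7 t=1s: DENY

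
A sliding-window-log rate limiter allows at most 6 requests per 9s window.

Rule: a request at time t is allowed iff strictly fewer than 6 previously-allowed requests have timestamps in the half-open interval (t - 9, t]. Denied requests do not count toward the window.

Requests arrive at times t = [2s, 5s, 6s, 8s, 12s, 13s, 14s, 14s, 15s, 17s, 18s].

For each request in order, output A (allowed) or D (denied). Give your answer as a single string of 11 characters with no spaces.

Answer: AAAAAAAAAAD

Derivation:
Tracking allowed requests in the window:
  req#1 t=2s: ALLOW
  req#2 t=5s: ALLOW
  req#3 t=6s: ALLOW
  req#4 t=8s: ALLOW
  req#5 t=12s: ALLOW
  req#6 t=13s: ALLOW
  req#7 t=14s: ALLOW
  req#8 t=14s: ALLOW
  req#9 t=15s: ALLOW
  req#10 t=17s: ALLOW
  req#11 t=18s: DENY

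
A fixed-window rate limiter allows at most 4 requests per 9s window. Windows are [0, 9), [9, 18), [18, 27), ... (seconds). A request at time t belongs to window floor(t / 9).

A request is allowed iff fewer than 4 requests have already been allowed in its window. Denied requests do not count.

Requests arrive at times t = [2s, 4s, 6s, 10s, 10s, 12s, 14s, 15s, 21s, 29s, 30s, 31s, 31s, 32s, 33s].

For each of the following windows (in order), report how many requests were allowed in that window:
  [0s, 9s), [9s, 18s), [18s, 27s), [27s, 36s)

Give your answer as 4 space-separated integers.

Processing requests:
  req#1 t=2s (window 0): ALLOW
  req#2 t=4s (window 0): ALLOW
  req#3 t=6s (window 0): ALLOW
  req#4 t=10s (window 1): ALLOW
  req#5 t=10s (window 1): ALLOW
  req#6 t=12s (window 1): ALLOW
  req#7 t=14s (window 1): ALLOW
  req#8 t=15s (window 1): DENY
  req#9 t=21s (window 2): ALLOW
  req#10 t=29s (window 3): ALLOW
  req#11 t=30s (window 3): ALLOW
  req#12 t=31s (window 3): ALLOW
  req#13 t=31s (window 3): ALLOW
  req#14 t=32s (window 3): DENY
  req#15 t=33s (window 3): DENY

Allowed counts by window: 3 4 1 4

Answer: 3 4 1 4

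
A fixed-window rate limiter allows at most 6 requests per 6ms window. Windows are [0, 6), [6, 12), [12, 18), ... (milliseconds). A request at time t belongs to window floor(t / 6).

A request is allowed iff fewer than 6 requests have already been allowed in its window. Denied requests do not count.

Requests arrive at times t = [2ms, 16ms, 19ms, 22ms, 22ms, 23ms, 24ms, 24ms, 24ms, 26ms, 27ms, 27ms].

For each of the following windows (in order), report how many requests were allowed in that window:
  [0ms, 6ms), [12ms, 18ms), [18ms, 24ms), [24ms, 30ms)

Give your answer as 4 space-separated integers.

Processing requests:
  req#1 t=2ms (window 0): ALLOW
  req#2 t=16ms (window 2): ALLOW
  req#3 t=19ms (window 3): ALLOW
  req#4 t=22ms (window 3): ALLOW
  req#5 t=22ms (window 3): ALLOW
  req#6 t=23ms (window 3): ALLOW
  req#7 t=24ms (window 4): ALLOW
  req#8 t=24ms (window 4): ALLOW
  req#9 t=24ms (window 4): ALLOW
  req#10 t=26ms (window 4): ALLOW
  req#11 t=27ms (window 4): ALLOW
  req#12 t=27ms (window 4): ALLOW

Allowed counts by window: 1 1 4 6

Answer: 1 1 4 6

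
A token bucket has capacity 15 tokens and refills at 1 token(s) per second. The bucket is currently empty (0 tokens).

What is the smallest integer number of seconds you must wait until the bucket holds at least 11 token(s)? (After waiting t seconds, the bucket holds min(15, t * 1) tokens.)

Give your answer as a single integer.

Answer: 11

Derivation:
Need t * 1 >= 11, so t >= 11/1.
Smallest integer t = ceil(11/1) = 11.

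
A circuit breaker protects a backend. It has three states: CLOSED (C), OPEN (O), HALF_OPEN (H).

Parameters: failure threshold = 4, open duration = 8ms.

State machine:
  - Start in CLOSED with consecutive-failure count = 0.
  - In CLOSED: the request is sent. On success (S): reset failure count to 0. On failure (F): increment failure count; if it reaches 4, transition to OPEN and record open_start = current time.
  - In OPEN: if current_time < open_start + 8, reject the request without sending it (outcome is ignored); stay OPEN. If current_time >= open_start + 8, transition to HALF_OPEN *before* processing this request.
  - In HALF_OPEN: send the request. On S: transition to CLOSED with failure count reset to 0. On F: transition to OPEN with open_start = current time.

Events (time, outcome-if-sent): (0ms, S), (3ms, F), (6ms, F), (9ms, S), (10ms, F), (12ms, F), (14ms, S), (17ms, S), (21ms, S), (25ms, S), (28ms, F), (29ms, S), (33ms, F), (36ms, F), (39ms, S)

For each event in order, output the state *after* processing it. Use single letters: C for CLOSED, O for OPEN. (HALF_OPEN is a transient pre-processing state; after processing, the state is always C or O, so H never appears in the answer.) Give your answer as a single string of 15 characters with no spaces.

Answer: CCCCCCCCCCCCCCC

Derivation:
State after each event:
  event#1 t=0ms outcome=S: state=CLOSED
  event#2 t=3ms outcome=F: state=CLOSED
  event#3 t=6ms outcome=F: state=CLOSED
  event#4 t=9ms outcome=S: state=CLOSED
  event#5 t=10ms outcome=F: state=CLOSED
  event#6 t=12ms outcome=F: state=CLOSED
  event#7 t=14ms outcome=S: state=CLOSED
  event#8 t=17ms outcome=S: state=CLOSED
  event#9 t=21ms outcome=S: state=CLOSED
  event#10 t=25ms outcome=S: state=CLOSED
  event#11 t=28ms outcome=F: state=CLOSED
  event#12 t=29ms outcome=S: state=CLOSED
  event#13 t=33ms outcome=F: state=CLOSED
  event#14 t=36ms outcome=F: state=CLOSED
  event#15 t=39ms outcome=S: state=CLOSED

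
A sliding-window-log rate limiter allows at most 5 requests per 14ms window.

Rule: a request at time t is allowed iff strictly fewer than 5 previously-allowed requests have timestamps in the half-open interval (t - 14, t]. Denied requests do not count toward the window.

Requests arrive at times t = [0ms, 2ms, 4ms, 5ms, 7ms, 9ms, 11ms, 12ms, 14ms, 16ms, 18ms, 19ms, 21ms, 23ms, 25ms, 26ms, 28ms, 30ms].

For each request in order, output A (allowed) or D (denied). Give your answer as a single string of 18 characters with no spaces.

Answer: AAAAADDDAAAAADDDAA

Derivation:
Tracking allowed requests in the window:
  req#1 t=0ms: ALLOW
  req#2 t=2ms: ALLOW
  req#3 t=4ms: ALLOW
  req#4 t=5ms: ALLOW
  req#5 t=7ms: ALLOW
  req#6 t=9ms: DENY
  req#7 t=11ms: DENY
  req#8 t=12ms: DENY
  req#9 t=14ms: ALLOW
  req#10 t=16ms: ALLOW
  req#11 t=18ms: ALLOW
  req#12 t=19ms: ALLOW
  req#13 t=21ms: ALLOW
  req#14 t=23ms: DENY
  req#15 t=25ms: DENY
  req#16 t=26ms: DENY
  req#17 t=28ms: ALLOW
  req#18 t=30ms: ALLOW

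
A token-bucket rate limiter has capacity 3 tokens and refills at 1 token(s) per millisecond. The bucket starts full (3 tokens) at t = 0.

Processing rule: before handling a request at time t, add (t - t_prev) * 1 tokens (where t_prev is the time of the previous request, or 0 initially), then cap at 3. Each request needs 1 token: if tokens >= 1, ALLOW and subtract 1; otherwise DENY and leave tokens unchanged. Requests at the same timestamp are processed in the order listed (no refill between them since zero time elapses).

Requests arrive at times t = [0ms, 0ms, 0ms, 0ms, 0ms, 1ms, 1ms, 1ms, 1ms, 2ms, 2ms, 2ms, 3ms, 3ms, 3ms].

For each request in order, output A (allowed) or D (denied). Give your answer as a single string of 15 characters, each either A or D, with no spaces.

Answer: AAADDADDDADDADD

Derivation:
Simulating step by step:
  req#1 t=0ms: ALLOW
  req#2 t=0ms: ALLOW
  req#3 t=0ms: ALLOW
  req#4 t=0ms: DENY
  req#5 t=0ms: DENY
  req#6 t=1ms: ALLOW
  req#7 t=1ms: DENY
  req#8 t=1ms: DENY
  req#9 t=1ms: DENY
  req#10 t=2ms: ALLOW
  req#11 t=2ms: DENY
  req#12 t=2ms: DENY
  req#13 t=3ms: ALLOW
  req#14 t=3ms: DENY
  req#15 t=3ms: DENY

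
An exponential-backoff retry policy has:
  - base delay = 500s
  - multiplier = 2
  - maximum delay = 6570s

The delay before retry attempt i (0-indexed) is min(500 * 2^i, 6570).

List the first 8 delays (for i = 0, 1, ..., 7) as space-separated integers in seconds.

Answer: 500 1000 2000 4000 6570 6570 6570 6570

Derivation:
Computing each delay:
  i=0: min(500*2^0, 6570) = 500
  i=1: min(500*2^1, 6570) = 1000
  i=2: min(500*2^2, 6570) = 2000
  i=3: min(500*2^3, 6570) = 4000
  i=4: min(500*2^4, 6570) = 6570
  i=5: min(500*2^5, 6570) = 6570
  i=6: min(500*2^6, 6570) = 6570
  i=7: min(500*2^7, 6570) = 6570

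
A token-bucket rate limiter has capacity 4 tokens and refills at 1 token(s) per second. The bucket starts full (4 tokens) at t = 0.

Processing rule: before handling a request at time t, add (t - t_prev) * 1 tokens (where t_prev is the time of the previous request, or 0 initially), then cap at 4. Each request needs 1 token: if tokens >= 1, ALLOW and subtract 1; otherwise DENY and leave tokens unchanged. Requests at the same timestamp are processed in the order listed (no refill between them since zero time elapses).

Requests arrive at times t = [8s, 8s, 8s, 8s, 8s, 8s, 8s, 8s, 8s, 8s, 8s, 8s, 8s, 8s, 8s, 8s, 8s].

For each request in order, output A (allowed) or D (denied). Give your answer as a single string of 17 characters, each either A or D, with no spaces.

Simulating step by step:
  req#1 t=8s: ALLOW
  req#2 t=8s: ALLOW
  req#3 t=8s: ALLOW
  req#4 t=8s: ALLOW
  req#5 t=8s: DENY
  req#6 t=8s: DENY
  req#7 t=8s: DENY
  req#8 t=8s: DENY
  req#9 t=8s: DENY
  req#10 t=8s: DENY
  req#11 t=8s: DENY
  req#12 t=8s: DENY
  req#13 t=8s: DENY
  req#14 t=8s: DENY
  req#15 t=8s: DENY
  req#16 t=8s: DENY
  req#17 t=8s: DENY

Answer: AAAADDDDDDDDDDDDD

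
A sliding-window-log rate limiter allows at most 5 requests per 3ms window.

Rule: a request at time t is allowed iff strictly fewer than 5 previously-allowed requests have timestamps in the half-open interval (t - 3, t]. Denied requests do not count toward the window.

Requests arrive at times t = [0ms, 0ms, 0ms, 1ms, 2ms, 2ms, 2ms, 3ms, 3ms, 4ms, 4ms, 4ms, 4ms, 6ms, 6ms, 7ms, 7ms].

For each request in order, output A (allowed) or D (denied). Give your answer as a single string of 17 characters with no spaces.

Answer: AAAAADDAAAADDAAAA

Derivation:
Tracking allowed requests in the window:
  req#1 t=0ms: ALLOW
  req#2 t=0ms: ALLOW
  req#3 t=0ms: ALLOW
  req#4 t=1ms: ALLOW
  req#5 t=2ms: ALLOW
  req#6 t=2ms: DENY
  req#7 t=2ms: DENY
  req#8 t=3ms: ALLOW
  req#9 t=3ms: ALLOW
  req#10 t=4ms: ALLOW
  req#11 t=4ms: ALLOW
  req#12 t=4ms: DENY
  req#13 t=4ms: DENY
  req#14 t=6ms: ALLOW
  req#15 t=6ms: ALLOW
  req#16 t=7ms: ALLOW
  req#17 t=7ms: ALLOW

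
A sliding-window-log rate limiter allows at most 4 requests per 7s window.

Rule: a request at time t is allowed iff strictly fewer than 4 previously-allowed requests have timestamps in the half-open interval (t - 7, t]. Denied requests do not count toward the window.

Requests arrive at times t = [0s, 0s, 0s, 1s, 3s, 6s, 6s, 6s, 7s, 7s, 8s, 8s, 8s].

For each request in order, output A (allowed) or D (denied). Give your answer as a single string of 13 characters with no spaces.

Tracking allowed requests in the window:
  req#1 t=0s: ALLOW
  req#2 t=0s: ALLOW
  req#3 t=0s: ALLOW
  req#4 t=1s: ALLOW
  req#5 t=3s: DENY
  req#6 t=6s: DENY
  req#7 t=6s: DENY
  req#8 t=6s: DENY
  req#9 t=7s: ALLOW
  req#10 t=7s: ALLOW
  req#11 t=8s: ALLOW
  req#12 t=8s: ALLOW
  req#13 t=8s: DENY

Answer: AAAADDDDAAAAD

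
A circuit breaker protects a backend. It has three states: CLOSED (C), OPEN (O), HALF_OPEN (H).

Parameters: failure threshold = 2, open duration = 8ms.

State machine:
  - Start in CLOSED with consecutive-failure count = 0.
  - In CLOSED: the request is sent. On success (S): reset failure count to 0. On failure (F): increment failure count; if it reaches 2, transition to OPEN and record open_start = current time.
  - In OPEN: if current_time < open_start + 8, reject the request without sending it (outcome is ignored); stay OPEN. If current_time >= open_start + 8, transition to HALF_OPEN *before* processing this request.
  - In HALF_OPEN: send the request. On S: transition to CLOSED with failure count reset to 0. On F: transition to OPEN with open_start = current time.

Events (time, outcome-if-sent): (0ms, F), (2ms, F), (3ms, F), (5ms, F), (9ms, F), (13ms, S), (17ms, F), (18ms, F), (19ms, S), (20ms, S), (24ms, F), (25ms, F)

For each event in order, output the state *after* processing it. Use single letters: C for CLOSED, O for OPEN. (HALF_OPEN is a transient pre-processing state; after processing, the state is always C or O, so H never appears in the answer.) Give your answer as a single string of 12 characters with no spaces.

Answer: COOOOCCOOOOO

Derivation:
State after each event:
  event#1 t=0ms outcome=F: state=CLOSED
  event#2 t=2ms outcome=F: state=OPEN
  event#3 t=3ms outcome=F: state=OPEN
  event#4 t=5ms outcome=F: state=OPEN
  event#5 t=9ms outcome=F: state=OPEN
  event#6 t=13ms outcome=S: state=CLOSED
  event#7 t=17ms outcome=F: state=CLOSED
  event#8 t=18ms outcome=F: state=OPEN
  event#9 t=19ms outcome=S: state=OPEN
  event#10 t=20ms outcome=S: state=OPEN
  event#11 t=24ms outcome=F: state=OPEN
  event#12 t=25ms outcome=F: state=OPEN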